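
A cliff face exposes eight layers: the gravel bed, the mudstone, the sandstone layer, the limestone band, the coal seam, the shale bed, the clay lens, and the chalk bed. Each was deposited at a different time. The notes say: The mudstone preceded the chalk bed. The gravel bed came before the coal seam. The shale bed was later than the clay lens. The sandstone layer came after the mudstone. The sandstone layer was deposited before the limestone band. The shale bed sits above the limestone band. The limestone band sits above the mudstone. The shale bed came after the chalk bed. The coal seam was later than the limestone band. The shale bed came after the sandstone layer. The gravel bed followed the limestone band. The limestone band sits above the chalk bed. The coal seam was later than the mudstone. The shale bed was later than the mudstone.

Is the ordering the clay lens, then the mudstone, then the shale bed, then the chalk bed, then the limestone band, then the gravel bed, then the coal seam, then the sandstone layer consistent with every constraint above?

The constraints require the sandstone layer before the limestone band, but in the proposed sequence the limestone band appears ahead of the sandstone layer. That one violation is enough.

no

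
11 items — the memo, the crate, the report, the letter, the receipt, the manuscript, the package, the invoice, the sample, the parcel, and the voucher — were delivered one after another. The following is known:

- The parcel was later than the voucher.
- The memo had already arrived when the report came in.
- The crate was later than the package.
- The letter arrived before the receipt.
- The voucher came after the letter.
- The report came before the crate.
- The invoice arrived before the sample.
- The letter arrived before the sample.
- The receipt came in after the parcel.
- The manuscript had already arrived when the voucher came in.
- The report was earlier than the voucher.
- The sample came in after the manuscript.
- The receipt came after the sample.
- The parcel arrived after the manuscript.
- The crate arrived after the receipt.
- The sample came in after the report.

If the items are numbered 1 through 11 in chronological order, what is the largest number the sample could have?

The sample must come before the crate and the receipt — 2 items forced after it.
Everything else can be placed before the sample in some valid order, so the sample can sit as late as position 11 − 2 = 9.

9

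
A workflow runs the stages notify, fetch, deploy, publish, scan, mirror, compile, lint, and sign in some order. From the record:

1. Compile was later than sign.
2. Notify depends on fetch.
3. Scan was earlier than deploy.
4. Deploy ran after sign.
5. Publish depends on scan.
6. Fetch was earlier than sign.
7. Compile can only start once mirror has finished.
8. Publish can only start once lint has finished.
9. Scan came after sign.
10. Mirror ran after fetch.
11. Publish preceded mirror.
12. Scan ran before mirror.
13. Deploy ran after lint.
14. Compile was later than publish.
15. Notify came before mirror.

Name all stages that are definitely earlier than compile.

fetch, lint, mirror, notify, publish, scan, sign

Directly stated before compile: mirror, publish, and sign.
Fetch reaches compile via fetch → sign → compile.
Lint reaches compile via lint → publish → compile.
Notify reaches compile via notify → mirror → compile.
Likewise scan reaches compile by chaining the stated constraints.
No chain forces deploy ahead of compile.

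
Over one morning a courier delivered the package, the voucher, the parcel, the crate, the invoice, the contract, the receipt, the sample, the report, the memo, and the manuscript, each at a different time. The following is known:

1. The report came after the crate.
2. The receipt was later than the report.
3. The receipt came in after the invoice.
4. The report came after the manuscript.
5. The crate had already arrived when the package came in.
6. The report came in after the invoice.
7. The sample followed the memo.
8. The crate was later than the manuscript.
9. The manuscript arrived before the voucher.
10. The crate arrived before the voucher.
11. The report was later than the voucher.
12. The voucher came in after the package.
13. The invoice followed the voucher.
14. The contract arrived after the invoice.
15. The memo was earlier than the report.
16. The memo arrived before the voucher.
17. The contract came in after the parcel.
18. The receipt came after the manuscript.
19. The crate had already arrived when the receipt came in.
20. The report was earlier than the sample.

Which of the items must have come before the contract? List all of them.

the crate, the invoice, the manuscript, the memo, the package, the parcel, the voucher

Directly stated before the contract: the invoice and the parcel.
The crate reaches the contract via the crate → the voucher → the invoice → the contract.
The manuscript reaches the contract via the manuscript → the voucher → the invoice → the contract.
The memo reaches the contract via the memo → the voucher → the invoice → the contract.
Likewise the package and the voucher each reach the contract by chaining the stated constraints.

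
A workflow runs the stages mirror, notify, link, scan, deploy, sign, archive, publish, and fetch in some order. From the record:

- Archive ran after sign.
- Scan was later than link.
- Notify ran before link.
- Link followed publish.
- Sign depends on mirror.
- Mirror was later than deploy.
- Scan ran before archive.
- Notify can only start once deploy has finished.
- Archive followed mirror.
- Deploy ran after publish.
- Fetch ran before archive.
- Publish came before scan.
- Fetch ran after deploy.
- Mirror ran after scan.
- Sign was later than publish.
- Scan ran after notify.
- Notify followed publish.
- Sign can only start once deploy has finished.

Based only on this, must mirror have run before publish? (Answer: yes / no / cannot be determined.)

Tracing the constraints gives publish → scan → mirror, so publish must come before mirror.
That means mirror cannot be before publish.

no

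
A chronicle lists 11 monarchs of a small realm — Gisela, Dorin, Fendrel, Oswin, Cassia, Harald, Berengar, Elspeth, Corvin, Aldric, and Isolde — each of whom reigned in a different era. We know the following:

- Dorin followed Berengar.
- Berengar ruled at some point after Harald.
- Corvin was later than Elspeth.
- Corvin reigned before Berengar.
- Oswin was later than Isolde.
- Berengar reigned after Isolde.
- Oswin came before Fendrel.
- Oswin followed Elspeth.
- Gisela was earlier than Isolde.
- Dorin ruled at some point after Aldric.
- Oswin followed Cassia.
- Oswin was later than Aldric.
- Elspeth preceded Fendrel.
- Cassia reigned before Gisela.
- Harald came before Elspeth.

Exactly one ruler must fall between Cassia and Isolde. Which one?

Tracing the constraints gives Cassia → Gisela → Isolde, so Gisela sits after Cassia and before Isolde.
No other ruler is forced both after Cassia and before Isolde.

Gisela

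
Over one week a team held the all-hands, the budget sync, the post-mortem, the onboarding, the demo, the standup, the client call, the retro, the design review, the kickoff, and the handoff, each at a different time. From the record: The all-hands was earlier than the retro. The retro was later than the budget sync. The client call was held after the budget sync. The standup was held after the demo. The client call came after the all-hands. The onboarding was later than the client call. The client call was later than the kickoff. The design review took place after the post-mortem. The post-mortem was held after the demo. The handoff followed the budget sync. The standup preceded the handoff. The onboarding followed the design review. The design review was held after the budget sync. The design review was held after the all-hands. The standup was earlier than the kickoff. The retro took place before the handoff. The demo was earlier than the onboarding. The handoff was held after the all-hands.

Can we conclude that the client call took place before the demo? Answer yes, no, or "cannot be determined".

no

Tracing the constraints gives the demo → the standup → the kickoff → the client call, so the demo must come before the client call.
That means the client call cannot be before the demo.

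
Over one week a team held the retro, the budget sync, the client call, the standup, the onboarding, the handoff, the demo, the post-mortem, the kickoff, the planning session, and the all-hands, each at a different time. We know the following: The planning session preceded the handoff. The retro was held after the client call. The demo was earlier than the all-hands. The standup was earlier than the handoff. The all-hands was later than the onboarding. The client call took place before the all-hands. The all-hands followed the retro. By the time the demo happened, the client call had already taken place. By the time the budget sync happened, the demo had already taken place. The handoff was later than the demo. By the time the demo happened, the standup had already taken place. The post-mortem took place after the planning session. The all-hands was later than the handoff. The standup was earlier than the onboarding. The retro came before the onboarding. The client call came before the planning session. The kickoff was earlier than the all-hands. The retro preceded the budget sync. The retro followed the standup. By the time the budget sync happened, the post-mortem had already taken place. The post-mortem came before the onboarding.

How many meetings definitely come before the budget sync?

6

Directly stated before the budget sync: the demo, the post-mortem, and the retro.
The client call reaches the budget sync via the client call → the demo → the budget sync.
The planning session reaches the budget sync via the planning session → the post-mortem → the budget sync.
The standup reaches the budget sync via the standup → the demo → the budget sync.
That's the client call, the demo, the planning session, the post-mortem, the retro, and the standup — 6 in all.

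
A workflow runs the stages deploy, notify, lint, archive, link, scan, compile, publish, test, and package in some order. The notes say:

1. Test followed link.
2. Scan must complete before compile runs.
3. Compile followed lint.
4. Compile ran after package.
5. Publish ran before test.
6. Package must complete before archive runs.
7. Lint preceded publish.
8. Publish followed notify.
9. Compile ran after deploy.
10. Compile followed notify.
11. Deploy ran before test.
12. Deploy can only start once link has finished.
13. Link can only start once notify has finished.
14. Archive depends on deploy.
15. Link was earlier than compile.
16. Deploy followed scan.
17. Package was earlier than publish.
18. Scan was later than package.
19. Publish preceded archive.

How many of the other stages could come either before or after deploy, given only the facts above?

2

Forced before deploy: link, notify, package, and scan; forced after deploy: archive, compile, and test.
That leaves lint and publish with no forced order relative to deploy — 2.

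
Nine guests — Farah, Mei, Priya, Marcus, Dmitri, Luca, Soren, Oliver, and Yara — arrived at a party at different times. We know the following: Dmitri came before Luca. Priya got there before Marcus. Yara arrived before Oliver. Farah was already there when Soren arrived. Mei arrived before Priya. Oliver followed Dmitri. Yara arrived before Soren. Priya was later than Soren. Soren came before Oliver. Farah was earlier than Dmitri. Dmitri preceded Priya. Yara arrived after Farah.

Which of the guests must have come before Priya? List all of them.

Dmitri, Farah, Mei, Soren, Yara

Directly stated before Priya: Dmitri, Mei, and Soren.
Farah reaches Priya via Farah → Soren → Priya.
Yara reaches Priya via Yara → Soren → Priya.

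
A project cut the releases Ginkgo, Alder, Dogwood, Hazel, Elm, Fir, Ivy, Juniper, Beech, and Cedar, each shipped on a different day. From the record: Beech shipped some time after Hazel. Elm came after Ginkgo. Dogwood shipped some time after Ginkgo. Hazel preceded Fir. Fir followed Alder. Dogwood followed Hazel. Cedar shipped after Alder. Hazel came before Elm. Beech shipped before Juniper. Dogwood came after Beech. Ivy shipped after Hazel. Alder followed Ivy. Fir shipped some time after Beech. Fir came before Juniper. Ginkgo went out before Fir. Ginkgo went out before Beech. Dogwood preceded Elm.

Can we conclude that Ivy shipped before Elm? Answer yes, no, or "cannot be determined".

No chain of stated constraints runs from Ivy to Elm, and none runs from Elm to Ivy either.
So the relative order of Ivy and Elm is not fixed by the given facts.

cannot be determined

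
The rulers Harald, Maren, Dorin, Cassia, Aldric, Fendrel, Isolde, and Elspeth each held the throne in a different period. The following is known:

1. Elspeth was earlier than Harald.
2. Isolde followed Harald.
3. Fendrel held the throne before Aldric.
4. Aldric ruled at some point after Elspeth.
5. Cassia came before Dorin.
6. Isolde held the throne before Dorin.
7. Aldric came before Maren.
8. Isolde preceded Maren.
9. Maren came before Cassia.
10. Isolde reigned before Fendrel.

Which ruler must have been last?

Dorin

Every other ruler has a chain of constraints placing them before Dorin, so Dorin is last.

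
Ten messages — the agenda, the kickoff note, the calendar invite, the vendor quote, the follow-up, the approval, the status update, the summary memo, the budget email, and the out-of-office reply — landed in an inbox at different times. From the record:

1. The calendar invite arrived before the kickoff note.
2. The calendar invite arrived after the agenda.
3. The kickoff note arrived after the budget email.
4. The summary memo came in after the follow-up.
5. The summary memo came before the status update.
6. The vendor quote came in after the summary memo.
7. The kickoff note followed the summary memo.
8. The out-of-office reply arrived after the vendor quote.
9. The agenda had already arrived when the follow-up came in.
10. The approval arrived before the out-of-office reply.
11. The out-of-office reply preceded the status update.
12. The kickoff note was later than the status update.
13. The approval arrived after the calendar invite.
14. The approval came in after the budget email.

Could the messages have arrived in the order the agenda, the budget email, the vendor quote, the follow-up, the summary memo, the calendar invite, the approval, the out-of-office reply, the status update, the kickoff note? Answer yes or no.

no

The constraints require the summary memo before the vendor quote, but in the proposed sequence the vendor quote appears ahead of the summary memo. That one violation is enough.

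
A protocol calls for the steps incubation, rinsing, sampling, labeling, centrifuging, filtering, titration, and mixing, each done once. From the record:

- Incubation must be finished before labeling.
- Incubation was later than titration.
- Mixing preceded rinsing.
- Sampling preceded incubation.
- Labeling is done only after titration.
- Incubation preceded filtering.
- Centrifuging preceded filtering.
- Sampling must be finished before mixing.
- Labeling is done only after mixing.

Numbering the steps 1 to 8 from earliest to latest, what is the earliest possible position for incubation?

3

Sampling and titration must both come before incubation — 2 forced predecessors.
Nothing else is forced ahead of incubation, so its earliest slot is position 2 + 1 = 3.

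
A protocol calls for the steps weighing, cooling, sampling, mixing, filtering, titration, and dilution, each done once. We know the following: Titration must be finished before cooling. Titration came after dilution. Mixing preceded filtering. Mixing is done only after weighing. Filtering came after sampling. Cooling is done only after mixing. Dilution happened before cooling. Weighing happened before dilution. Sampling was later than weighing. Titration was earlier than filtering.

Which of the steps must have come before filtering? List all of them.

Directly stated before filtering: mixing, sampling, and titration.
Dilution reaches filtering via dilution → titration → filtering.
Weighing reaches filtering via weighing → mixing → filtering.

dilution, mixing, sampling, titration, weighing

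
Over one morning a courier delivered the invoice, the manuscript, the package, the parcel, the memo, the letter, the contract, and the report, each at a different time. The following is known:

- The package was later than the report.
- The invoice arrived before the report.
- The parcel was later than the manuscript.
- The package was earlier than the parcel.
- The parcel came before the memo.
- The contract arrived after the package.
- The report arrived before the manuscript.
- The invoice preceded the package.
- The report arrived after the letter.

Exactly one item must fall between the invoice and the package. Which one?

the report

Tracing the constraints gives the invoice → the report → the package, so the report sits after the invoice and before the package.
No other item is forced both after the invoice and before the package.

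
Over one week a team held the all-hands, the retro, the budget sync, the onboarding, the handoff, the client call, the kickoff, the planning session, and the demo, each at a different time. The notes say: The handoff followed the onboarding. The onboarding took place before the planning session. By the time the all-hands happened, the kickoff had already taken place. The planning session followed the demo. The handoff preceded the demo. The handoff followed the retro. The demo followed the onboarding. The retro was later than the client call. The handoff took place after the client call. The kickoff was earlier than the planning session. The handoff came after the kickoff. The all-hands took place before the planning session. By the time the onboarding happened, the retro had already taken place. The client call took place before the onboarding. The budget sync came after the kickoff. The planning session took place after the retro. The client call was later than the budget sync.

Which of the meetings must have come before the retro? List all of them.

the budget sync, the client call, the kickoff

Directly stated before the retro: the client call.
The budget sync reaches the retro via the budget sync → the client call → the retro.
The kickoff reaches the retro via the kickoff → the budget sync → the client call → the retro.
No chain forces the demo (or any of the others) ahead of the retro.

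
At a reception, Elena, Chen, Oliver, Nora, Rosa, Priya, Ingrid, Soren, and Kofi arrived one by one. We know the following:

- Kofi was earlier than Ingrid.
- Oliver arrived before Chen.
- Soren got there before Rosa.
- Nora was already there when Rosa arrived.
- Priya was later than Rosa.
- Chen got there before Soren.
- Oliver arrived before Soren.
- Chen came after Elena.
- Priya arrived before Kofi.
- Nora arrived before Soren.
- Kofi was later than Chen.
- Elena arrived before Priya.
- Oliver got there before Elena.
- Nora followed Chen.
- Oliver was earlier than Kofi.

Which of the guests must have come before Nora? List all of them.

Directly stated before Nora: Chen.
Elena reaches Nora via Elena → Chen → Nora.
Oliver reaches Nora via Oliver → Chen → Nora.
No chain forces Soren (or any of the others) ahead of Nora.

Chen, Elena, Oliver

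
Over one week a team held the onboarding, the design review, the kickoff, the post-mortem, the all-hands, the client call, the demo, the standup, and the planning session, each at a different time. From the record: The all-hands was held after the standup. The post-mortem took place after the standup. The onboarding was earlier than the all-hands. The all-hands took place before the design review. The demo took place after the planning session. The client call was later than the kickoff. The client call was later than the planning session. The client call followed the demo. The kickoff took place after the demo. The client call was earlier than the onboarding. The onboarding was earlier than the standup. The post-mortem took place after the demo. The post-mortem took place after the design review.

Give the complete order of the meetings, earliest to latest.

The constraints fix every adjacent pair, so only one ordering works:
the planning session → the demo → the kickoff → the client call → the onboarding → the standup → the all-hands → the design review → the post-mortem.

the planning session, the demo, the kickoff, the client call, the onboarding, the standup, the all-hands, the design review, the post-mortem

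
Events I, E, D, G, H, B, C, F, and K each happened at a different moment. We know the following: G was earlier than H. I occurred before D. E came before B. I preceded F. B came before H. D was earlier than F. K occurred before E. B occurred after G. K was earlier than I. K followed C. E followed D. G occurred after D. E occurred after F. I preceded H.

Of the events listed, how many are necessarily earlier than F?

Directly stated before F: D and I.
C reaches F via C → K → I → F.
K reaches F via K → I → F.
That's C, D, I, and K — 4 in all.

4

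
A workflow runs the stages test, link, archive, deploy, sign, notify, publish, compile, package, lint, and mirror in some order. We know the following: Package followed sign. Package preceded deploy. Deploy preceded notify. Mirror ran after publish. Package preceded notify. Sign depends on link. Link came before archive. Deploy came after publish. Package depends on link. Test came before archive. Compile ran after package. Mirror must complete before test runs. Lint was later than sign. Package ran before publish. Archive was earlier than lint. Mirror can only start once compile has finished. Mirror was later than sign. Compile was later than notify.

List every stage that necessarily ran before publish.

Directly stated before publish: package.
Link reaches publish via link → package → publish.
Sign reaches publish via sign → package → publish.

link, package, sign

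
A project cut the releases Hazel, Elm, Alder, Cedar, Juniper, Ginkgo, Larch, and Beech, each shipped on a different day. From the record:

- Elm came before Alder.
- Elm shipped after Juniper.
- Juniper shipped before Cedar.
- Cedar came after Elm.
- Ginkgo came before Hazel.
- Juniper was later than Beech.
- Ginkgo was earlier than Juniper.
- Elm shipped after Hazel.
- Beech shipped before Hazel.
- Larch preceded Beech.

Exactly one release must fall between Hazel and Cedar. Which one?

Tracing the constraints gives Hazel → Elm → Cedar, so Elm sits after Hazel and before Cedar.
No other release is forced both after Hazel and before Cedar.

Elm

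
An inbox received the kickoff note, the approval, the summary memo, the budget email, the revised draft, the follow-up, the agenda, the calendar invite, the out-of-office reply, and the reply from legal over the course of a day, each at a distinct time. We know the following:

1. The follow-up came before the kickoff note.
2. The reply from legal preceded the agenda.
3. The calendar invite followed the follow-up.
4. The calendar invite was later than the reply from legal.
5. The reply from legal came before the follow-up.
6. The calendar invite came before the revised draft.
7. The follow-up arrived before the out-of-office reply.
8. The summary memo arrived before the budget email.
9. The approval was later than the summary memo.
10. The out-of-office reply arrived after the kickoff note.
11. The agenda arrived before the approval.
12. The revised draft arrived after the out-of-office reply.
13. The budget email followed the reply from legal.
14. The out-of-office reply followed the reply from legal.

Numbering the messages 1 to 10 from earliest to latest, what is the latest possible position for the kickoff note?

8

The kickoff note must come before the out-of-office reply and the revised draft — 2 messages forced after it.
Everything else can be placed before the kickoff note in some valid order, so the kickoff note can sit as late as position 10 − 2 = 8.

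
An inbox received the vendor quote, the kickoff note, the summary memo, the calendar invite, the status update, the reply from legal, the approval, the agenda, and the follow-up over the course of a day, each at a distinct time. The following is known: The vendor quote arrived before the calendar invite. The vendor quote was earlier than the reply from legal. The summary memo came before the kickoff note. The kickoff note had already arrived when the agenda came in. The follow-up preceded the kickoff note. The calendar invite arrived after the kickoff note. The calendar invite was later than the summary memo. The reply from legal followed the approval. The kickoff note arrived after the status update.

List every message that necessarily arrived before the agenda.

the follow-up, the kickoff note, the status update, the summary memo

Directly stated before the agenda: the kickoff note.
The follow-up reaches the agenda via the follow-up → the kickoff note → the agenda.
The status update reaches the agenda via the status update → the kickoff note → the agenda.
The summary memo reaches the agenda via the summary memo → the kickoff note → the agenda.
No chain forces the vendor quote (or any of the others) ahead of the agenda.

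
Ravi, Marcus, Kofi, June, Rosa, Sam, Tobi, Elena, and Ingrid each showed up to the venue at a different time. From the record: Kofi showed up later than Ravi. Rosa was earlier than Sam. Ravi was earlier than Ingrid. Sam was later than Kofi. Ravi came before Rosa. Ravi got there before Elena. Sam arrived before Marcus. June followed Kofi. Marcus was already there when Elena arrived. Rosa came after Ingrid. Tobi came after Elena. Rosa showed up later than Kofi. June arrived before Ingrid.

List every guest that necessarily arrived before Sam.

Ingrid, June, Kofi, Ravi, Rosa

Directly stated before Sam: Kofi and Rosa.
Ingrid reaches Sam via Ingrid → Rosa → Sam.
June reaches Sam via June → Ingrid → Rosa → Sam.
Ravi reaches Sam via Ravi → Kofi → Sam.
No chain forces Elena (or any of the others) ahead of Sam.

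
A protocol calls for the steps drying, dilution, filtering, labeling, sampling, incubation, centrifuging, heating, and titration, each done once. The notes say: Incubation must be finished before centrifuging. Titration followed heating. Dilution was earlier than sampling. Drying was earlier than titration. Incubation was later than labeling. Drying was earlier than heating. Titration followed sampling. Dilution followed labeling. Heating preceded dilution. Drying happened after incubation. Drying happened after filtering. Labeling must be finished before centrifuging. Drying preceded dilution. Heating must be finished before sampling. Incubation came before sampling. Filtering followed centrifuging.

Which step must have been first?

labeling

Labeling has a chain of constraints placing it before every other step, so labeling must be first.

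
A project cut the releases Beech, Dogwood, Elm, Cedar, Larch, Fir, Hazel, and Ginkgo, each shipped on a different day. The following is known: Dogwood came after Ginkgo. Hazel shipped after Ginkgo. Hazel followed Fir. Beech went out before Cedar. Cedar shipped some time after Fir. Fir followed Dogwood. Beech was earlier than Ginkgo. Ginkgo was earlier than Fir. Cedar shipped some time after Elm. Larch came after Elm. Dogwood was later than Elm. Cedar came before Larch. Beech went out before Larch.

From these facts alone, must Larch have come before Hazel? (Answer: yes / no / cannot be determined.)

cannot be determined

No chain of stated constraints runs from Larch to Hazel, and none runs from Hazel to Larch either.
So the relative order of Larch and Hazel is not fixed by the given facts.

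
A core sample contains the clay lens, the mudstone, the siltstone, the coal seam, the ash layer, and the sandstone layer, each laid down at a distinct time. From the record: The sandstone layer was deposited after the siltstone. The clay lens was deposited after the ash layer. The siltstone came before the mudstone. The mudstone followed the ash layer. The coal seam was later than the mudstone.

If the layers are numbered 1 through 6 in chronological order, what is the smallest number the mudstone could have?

3

The ash layer and the siltstone must both come before the mudstone — 2 forced predecessors.
Nothing else is forced ahead of the mudstone, so its earliest slot is position 2 + 1 = 3.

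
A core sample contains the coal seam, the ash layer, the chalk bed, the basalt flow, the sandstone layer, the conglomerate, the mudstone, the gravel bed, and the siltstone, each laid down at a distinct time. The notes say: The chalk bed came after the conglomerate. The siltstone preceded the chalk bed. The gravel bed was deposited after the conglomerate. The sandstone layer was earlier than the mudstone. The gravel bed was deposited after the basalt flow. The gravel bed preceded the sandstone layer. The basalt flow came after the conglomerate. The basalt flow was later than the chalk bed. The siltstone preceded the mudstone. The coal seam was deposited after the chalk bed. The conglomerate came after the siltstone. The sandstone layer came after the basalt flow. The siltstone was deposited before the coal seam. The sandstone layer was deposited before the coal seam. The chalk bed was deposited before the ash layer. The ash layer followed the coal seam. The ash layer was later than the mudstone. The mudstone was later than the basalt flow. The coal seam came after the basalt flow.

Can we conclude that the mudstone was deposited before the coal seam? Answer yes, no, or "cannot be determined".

No chain of stated constraints runs from the mudstone to the coal seam, and none runs from the coal seam to the mudstone either.
So the relative order of the mudstone and the coal seam is not fixed by the given facts.

cannot be determined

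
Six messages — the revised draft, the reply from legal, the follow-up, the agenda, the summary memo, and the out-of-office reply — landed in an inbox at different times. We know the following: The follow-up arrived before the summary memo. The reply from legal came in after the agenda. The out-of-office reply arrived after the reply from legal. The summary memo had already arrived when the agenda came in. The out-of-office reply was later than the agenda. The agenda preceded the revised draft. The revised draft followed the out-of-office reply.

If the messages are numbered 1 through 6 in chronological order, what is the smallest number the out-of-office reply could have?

The agenda, the follow-up, the reply from legal, and the summary memo must all come before the out-of-office reply — 4 forced predecessors.
Nothing else is forced ahead of the out-of-office reply, so its earliest slot is position 4 + 1 = 5.

5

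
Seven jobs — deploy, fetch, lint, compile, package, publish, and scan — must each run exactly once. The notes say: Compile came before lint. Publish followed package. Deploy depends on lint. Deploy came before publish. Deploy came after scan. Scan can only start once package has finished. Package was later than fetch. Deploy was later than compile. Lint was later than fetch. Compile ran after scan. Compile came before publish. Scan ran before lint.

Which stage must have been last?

publish

Every other stage has a chain of constraints placing it before publish, so publish is last.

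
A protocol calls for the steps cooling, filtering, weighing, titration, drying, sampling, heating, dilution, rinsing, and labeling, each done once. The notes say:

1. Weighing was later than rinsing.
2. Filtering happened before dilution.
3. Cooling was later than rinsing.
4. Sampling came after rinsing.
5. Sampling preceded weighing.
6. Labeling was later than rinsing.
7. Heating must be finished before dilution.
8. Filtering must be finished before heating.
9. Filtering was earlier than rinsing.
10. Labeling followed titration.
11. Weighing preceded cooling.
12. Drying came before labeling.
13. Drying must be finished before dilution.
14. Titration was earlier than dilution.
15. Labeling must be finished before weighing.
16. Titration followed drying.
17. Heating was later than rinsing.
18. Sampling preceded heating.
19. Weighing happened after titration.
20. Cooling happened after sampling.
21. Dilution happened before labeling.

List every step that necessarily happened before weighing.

Directly stated before weighing: labeling, rinsing, sampling, and titration.
Dilution reaches weighing via dilution → labeling → weighing.
Drying reaches weighing via drying → labeling → weighing.
Filtering reaches weighing via filtering → rinsing → weighing.
Likewise heating reaches weighing by chaining the stated constraints.

dilution, drying, filtering, heating, labeling, rinsing, sampling, titration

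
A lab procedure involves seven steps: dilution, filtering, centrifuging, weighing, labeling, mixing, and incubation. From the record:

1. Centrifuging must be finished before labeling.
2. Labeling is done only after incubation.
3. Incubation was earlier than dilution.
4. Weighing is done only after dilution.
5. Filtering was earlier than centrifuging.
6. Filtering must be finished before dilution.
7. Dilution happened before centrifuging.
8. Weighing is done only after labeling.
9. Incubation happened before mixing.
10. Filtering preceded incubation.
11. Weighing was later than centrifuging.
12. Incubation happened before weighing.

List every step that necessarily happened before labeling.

centrifuging, dilution, filtering, incubation

Directly stated before labeling: centrifuging and incubation.
Dilution reaches labeling via dilution → centrifuging → labeling.
Filtering reaches labeling via filtering → incubation → labeling.
No chain forces weighing (or any of the others) ahead of labeling.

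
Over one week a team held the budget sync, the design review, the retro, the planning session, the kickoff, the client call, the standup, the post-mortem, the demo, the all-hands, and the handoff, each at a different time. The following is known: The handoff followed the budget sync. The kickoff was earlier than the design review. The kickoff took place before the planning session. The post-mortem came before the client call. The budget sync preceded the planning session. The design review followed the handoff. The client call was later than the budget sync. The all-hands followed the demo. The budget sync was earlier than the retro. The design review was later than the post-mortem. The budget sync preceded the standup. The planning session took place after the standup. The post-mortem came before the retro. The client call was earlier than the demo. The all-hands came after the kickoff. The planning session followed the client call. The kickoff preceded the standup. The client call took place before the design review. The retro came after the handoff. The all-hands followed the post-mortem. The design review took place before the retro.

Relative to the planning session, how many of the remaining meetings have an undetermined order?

5

Forced before the planning session: the budget sync, the client call, the kickoff, the post-mortem, and the standup.
That leaves the all-hands, the demo, the design review, the handoff, and the retro with no forced order relative to the planning session — 5.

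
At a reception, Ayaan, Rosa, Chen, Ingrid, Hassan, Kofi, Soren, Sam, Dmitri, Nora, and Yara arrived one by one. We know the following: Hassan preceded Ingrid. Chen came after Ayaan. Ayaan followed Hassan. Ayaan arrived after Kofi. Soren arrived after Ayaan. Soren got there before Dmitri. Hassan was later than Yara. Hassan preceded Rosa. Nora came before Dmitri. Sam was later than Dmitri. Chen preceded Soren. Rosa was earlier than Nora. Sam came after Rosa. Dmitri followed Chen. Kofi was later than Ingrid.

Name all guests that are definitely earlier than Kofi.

Directly stated before Kofi: Ingrid.
Hassan reaches Kofi via Hassan → Ingrid → Kofi.
Yara reaches Kofi via Yara → Hassan → Ingrid → Kofi.

Hassan, Ingrid, Yara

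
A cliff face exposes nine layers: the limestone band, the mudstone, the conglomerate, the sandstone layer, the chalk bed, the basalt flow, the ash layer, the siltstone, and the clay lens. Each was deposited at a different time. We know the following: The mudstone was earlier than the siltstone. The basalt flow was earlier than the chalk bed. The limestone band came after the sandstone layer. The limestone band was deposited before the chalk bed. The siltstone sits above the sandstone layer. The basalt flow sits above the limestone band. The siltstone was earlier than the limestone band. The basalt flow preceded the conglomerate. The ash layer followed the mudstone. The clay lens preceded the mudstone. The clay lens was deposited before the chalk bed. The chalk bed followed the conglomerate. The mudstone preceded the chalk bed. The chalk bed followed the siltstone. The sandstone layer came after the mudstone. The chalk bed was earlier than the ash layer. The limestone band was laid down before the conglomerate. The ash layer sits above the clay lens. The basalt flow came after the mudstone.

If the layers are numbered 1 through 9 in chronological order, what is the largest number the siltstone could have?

The siltstone must come before the ash layer, the basalt flow, the chalk bed, the conglomerate, and the limestone band — 5 layers forced after it.
Everything else can be placed before the siltstone in some valid order, so the siltstone can sit as late as position 9 − 5 = 4.

4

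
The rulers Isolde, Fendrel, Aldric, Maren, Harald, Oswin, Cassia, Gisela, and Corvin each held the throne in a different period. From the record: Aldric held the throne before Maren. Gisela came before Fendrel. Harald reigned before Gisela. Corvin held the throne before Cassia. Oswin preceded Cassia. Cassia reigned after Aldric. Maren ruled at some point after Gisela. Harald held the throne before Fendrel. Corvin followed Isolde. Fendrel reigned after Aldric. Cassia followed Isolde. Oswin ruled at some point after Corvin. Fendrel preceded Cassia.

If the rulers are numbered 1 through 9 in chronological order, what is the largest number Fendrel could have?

Fendrel must come before Cassia — 1 ruler forced after them.
Everything else can be placed before Fendrel in some valid order, so Fendrel can sit as late as position 9 − 1 = 8.

8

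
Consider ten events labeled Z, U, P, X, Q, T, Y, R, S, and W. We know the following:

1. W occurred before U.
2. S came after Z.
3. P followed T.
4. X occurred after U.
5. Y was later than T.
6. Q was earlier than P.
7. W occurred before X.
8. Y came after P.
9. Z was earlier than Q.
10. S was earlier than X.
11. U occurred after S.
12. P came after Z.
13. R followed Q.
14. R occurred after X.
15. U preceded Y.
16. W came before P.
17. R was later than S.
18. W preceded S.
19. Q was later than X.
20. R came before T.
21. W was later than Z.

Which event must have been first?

Z

Z has a chain of constraints placing it before every other event, so Z must be first.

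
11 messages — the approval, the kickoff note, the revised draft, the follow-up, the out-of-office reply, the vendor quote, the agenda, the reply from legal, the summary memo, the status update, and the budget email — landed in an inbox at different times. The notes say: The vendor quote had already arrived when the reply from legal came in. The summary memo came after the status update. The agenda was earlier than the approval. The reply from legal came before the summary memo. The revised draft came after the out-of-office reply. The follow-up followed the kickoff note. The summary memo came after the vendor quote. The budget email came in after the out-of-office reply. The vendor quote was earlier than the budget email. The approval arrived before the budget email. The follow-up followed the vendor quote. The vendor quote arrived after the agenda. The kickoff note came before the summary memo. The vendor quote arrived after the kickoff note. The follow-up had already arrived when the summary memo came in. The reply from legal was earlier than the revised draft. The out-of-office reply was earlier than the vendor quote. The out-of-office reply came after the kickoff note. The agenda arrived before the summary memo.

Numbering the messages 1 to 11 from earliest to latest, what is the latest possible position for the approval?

The approval must come before the budget email — 1 message forced after it.
Everything else can be placed before the approval in some valid order, so the approval can sit as late as position 11 − 1 = 10.

10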